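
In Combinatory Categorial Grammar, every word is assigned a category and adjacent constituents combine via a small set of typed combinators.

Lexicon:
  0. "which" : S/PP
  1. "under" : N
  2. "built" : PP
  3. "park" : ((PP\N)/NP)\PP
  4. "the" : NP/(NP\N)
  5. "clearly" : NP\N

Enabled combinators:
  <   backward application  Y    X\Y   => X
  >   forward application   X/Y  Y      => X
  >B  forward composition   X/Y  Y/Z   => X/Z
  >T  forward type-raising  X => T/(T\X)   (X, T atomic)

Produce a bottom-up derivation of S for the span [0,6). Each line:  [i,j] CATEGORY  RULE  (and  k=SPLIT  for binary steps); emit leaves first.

[0,1] S/PP  lex  "which"
[1,2] N  lex  "under"
[2,3] PP  lex  "built"
[3,4] ((PP\N)/NP)\PP  lex  "park"
[2,4] (PP\N)/NP  <  k=3
[4,5] NP/(NP\N)  lex  "the"
[5,6] NP\N  lex  "clearly"
[4,6] NP  >  k=5
[2,6] PP\N  >  k=4
[1,6] PP  <  k=2
[0,6] S  >  k=1

[0,6] S   >
  [0,1] "which" : S/PP
  [1,6] PP   <
    [1,2] "under" : N
    [2,6] PP\N   >
      [2,4] (PP\N)/NP   <
        [2,3] "built" : PP
        [3,4] "park" : ((PP\N)/NP)\PP
      [4,6] NP   >
        [4,5] "the" : NP/(NP\N)
        [5,6] "clearly" : NP\N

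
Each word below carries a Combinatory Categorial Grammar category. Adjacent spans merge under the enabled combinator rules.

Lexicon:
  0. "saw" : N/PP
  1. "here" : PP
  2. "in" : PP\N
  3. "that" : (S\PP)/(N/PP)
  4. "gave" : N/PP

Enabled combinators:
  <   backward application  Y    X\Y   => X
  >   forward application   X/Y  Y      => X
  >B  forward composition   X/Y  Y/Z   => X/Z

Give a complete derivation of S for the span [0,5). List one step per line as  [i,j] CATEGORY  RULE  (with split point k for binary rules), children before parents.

[0,5] S   <
  [0,3] PP   <
    [0,2] N   >
      [0,1] "saw" : N/PP
      [1,2] "here" : PP
    [2,3] "in" : PP\N
  [3,5] S\PP   >
    [3,4] "that" : (S\PP)/(N/PP)
    [4,5] "gave" : N/PP

[0,1] N/PP  lex  "saw"
[1,2] PP  lex  "here"
[0,2] N  >  k=1
[2,3] PP\N  lex  "in"
[0,3] PP  <  k=2
[3,4] (S\PP)/(N/PP)  lex  "that"
[4,5] N/PP  lex  "gave"
[3,5] S\PP  >  k=4
[0,5] S  <  k=3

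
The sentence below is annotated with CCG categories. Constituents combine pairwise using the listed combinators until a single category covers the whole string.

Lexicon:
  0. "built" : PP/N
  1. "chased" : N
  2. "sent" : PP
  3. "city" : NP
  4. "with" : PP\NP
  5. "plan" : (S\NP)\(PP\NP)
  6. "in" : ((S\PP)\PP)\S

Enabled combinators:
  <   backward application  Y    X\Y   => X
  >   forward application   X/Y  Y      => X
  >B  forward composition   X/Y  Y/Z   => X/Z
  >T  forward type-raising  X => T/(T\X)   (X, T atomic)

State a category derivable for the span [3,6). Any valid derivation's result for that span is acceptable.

[0,7] S   <
  [0,2] PP   >
    [0,1] "built" : PP/N
    [1,2] "chased" : N
  [2,7] S\PP   <
    [2,3] "sent" : PP
    [3,7] (S\PP)\PP   <
      [3,6] S   <
        [3,4] "city" : NP
        [4,6] S\NP   <
          [4,5] "with" : PP\NP
          [5,6] "plan" : (S\NP)\(PP\NP)
      [6,7] "in" : ((S\PP)\PP)\S

S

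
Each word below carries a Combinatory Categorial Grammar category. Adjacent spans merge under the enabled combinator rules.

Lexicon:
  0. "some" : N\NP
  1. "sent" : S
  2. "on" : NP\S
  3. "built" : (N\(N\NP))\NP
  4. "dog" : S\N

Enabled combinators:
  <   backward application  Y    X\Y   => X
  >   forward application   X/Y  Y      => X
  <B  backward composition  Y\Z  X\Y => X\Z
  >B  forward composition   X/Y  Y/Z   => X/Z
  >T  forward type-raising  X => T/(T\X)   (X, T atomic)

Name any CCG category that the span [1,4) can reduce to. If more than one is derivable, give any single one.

[0,5] S   <
  [0,4] N   <
    [0,1] "some" : N\NP
    [1,4] N\(N\NP)   <
      [1,3] NP   >
        [1,2] NP/(NP\S)   >T
          [1,2] "sent" : S
        [2,3] "on" : NP\S
      [3,4] "built" : (N\(N\NP))\NP
  [4,5] "dog" : S\N

N\(N\NP)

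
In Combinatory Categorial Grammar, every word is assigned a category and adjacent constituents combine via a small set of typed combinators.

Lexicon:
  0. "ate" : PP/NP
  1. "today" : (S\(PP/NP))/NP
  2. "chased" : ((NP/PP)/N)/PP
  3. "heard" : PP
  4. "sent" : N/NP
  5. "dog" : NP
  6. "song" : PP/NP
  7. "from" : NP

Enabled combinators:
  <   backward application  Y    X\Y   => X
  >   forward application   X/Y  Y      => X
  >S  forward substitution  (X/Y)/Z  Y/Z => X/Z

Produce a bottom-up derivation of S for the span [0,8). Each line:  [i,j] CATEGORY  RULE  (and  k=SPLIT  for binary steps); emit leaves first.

[0,8] S   <
  [0,1] "ate" : PP/NP
  [1,8] S\(PP/NP)   >
    [1,2] "today" : (S\(PP/NP))/NP
    [2,8] NP   >
      [2,6] NP/PP   >
        [2,4] (NP/PP)/N   >
          [2,3] "chased" : ((NP/PP)/N)/PP
          [3,4] "heard" : PP
        [4,6] N   >
          [4,5] "sent" : N/NP
          [5,6] "dog" : NP
      [6,8] PP   >
        [6,7] "song" : PP/NP
        [7,8] "from" : NP

[0,1] PP/NP  lex  "ate"
[1,2] (S\(PP/NP))/NP  lex  "today"
[2,3] ((NP/PP)/N)/PP  lex  "chased"
[3,4] PP  lex  "heard"
[2,4] (NP/PP)/N  >  k=3
[4,5] N/NP  lex  "sent"
[5,6] NP  lex  "dog"
[4,6] N  >  k=5
[2,6] NP/PP  >  k=4
[6,7] PP/NP  lex  "song"
[7,8] NP  lex  "from"
[6,8] PP  >  k=7
[2,8] NP  >  k=6
[1,8] S\(PP/NP)  >  k=2
[0,8] S  <  k=1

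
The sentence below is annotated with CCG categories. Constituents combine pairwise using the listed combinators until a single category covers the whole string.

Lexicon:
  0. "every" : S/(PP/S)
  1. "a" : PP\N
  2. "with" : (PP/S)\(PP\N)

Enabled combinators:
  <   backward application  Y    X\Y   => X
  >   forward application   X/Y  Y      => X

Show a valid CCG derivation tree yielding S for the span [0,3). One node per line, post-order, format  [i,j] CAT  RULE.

[0,1] S/(PP/S)  lex  "every"
[1,2] PP\N  lex  "a"
[2,3] (PP/S)\(PP\N)  lex  "with"
[1,3] PP/S  <  k=2
[0,3] S  >  k=1

[0,3] S   >
  [0,1] "every" : S/(PP/S)
  [1,3] PP/S   <
    [1,2] "a" : PP\N
    [2,3] "with" : (PP/S)\(PP\N)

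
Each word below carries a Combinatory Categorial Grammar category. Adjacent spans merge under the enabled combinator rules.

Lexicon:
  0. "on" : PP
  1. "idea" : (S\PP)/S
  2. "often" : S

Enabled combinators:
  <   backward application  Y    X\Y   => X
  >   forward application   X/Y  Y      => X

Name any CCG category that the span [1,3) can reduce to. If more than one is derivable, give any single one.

S\PP

[0,3] S   <
  [0,1] "on" : PP
  [1,3] S\PP   >
    [1,2] "idea" : (S\PP)/S
    [2,3] "often" : S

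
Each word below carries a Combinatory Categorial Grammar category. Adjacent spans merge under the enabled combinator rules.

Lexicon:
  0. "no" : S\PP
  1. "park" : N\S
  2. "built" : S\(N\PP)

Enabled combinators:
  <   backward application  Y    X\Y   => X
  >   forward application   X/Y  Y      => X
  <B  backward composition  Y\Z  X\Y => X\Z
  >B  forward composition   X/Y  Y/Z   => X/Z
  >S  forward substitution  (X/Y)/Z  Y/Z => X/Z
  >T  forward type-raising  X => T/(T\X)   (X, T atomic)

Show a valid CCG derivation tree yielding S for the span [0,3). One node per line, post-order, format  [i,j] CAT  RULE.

[0,1] S\PP  lex  "no"
[1,2] N\S  lex  "park"
[0,2] N\PP  <B  k=1
[2,3] S\(N\PP)  lex  "built"
[0,3] S  <  k=2

[0,3] S   <
  [0,2] N\PP   <B
    [0,1] "no" : S\PP
    [1,2] "park" : N\S
  [2,3] "built" : S\(N\PP)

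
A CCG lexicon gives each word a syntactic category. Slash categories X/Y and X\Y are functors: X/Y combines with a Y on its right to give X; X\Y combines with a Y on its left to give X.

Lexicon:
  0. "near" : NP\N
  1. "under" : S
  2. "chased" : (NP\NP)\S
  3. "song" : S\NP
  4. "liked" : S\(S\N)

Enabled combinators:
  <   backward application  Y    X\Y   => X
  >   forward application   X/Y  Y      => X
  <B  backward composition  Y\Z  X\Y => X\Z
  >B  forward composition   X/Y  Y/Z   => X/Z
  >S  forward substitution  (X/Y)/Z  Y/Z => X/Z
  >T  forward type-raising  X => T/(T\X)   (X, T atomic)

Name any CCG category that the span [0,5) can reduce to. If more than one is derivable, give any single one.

[0,5] S   <
  [0,4] S\N   <B
    [0,3] NP\N   <B
      [0,1] "near" : NP\N
      [1,3] NP\NP   <
        [1,2] "under" : S
        [2,3] "chased" : (NP\NP)\S
    [3,4] "song" : S\NP
  [4,5] "liked" : S\(S\N)

S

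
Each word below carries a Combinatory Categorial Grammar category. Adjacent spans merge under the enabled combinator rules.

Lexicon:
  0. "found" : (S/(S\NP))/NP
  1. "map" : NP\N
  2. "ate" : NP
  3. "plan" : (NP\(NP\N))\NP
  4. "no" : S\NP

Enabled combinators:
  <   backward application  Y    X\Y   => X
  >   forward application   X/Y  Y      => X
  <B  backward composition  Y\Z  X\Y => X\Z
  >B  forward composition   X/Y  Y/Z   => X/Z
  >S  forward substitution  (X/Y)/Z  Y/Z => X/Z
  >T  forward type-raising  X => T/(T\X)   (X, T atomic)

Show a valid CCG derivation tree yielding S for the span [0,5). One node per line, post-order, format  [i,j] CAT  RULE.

[0,1] (S/(S\NP))/NP  lex  "found"
[1,2] NP\N  lex  "map"
[2,3] NP  lex  "ate"
[3,4] (NP\(NP\N))\NP  lex  "plan"
[2,4] NP\(NP\N)  <  k=3
[1,4] NP  <  k=2
[0,4] S/(S\NP)  >  k=1
[4,5] S\NP  lex  "no"
[0,5] S  >  k=4

[0,5] S   >
  [0,4] S/(S\NP)   >
    [0,1] "found" : (S/(S\NP))/NP
    [1,4] NP   <
      [1,2] "map" : NP\N
      [2,4] NP\(NP\N)   <
        [2,3] "ate" : NP
        [3,4] "plan" : (NP\(NP\N))\NP
  [4,5] "no" : S\NP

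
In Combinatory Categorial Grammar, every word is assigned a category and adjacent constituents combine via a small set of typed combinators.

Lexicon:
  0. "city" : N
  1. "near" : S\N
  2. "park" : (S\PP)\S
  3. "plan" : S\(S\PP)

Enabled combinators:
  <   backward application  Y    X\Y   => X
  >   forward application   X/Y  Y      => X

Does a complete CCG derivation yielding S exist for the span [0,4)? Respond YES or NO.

YES

[0,4] S   <
  [0,3] S\PP   <
    [0,2] S   <
      [0,1] "city" : N
      [1,2] "near" : S\N
    [2,3] "park" : (S\PP)\S
  [3,4] "plan" : S\(S\PP)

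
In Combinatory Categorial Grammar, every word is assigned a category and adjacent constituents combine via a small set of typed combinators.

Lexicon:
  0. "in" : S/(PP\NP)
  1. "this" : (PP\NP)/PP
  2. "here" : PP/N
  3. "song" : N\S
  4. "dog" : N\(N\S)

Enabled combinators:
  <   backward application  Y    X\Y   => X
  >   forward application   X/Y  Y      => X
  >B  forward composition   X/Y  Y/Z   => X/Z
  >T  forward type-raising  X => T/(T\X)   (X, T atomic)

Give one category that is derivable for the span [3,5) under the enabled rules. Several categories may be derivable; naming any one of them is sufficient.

[0,5] S   >
  [0,2] S/PP   >B
    [0,1] "in" : S/(PP\NP)
    [1,2] "this" : (PP\NP)/PP
  [2,5] PP   >
    [2,3] "here" : PP/N
    [3,5] N   <
      [3,4] "song" : N\S
      [4,5] "dog" : N\(N\S)

N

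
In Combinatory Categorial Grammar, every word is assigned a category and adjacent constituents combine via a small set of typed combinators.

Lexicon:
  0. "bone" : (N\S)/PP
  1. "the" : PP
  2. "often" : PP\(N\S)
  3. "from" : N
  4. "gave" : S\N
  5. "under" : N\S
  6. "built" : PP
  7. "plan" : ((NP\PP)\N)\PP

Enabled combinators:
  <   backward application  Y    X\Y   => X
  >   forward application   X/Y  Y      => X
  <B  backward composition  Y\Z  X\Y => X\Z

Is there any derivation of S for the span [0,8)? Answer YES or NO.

NO

(N\S)/PP PP PP\(N\S) N S\N N\S PP ((NP\PP)\N)\PP
CKY chart[0,8] = {NP}; S ∉ chart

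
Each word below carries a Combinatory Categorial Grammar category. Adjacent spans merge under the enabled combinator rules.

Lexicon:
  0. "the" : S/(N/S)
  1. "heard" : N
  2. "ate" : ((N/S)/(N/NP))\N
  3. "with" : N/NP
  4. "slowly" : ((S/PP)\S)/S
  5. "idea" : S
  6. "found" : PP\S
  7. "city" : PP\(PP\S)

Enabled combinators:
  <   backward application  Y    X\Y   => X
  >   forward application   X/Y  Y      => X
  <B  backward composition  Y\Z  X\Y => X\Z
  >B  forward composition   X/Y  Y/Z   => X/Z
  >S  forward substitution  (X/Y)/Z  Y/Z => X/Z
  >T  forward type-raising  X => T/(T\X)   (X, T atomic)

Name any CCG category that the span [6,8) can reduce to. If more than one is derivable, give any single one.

[0,8] S   >
  [0,6] S/PP   <
    [0,4] S   >
      [0,1] "the" : S/(N/S)
      [1,4] N/S   >
        [1,3] (N/S)/(N/NP)   <
          [1,2] "heard" : N
          [2,3] "ate" : ((N/S)/(N/NP))\N
        [3,4] "with" : N/NP
    [4,6] (S/PP)\S   >
      [4,5] "slowly" : ((S/PP)\S)/S
      [5,6] "idea" : S
  [6,8] PP   <
    [6,7] "found" : PP\S
    [7,8] "city" : PP\(PP\S)

PP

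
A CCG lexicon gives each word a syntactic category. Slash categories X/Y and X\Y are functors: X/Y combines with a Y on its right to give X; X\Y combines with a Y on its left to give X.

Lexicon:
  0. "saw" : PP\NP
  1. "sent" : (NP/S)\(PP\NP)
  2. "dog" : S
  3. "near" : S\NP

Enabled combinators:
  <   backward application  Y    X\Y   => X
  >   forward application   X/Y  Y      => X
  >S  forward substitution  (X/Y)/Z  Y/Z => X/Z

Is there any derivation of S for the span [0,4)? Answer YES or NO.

YES

[0,4] S   <
  [0,3] NP   >
    [0,2] NP/S   <
      [0,1] "saw" : PP\NP
      [1,2] "sent" : (NP/S)\(PP\NP)
    [2,3] "dog" : S
  [3,4] "near" : S\NP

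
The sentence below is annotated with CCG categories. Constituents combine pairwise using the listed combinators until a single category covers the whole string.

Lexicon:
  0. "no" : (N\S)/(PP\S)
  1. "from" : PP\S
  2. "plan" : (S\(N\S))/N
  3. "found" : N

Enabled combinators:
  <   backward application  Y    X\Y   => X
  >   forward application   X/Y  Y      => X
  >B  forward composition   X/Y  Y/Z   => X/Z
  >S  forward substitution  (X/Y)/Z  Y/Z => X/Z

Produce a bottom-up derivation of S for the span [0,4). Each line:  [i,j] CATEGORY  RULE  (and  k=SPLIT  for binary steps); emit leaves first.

[0,1] (N\S)/(PP\S)  lex  "no"
[1,2] PP\S  lex  "from"
[0,2] N\S  >  k=1
[2,3] (S\(N\S))/N  lex  "plan"
[3,4] N  lex  "found"
[2,4] S\(N\S)  >  k=3
[0,4] S  <  k=2

[0,4] S   <
  [0,2] N\S   >
    [0,1] "no" : (N\S)/(PP\S)
    [1,2] "from" : PP\S
  [2,4] S\(N\S)   >
    [2,3] "plan" : (S\(N\S))/N
    [3,4] "found" : N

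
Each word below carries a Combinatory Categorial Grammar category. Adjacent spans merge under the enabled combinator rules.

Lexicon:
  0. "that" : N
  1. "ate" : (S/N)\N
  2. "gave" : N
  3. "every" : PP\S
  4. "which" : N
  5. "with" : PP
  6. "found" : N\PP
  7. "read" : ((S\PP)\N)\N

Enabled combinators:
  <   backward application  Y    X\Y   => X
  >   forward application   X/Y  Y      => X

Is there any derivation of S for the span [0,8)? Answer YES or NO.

YES

[0,8] S   <
  [0,4] PP   <
    [0,3] S   >
      [0,2] S/N   <
        [0,1] "that" : N
        [1,2] "ate" : (S/N)\N
      [2,3] "gave" : N
    [3,4] "every" : PP\S
  [4,8] S\PP   <
    [4,5] "which" : N
    [5,8] (S\PP)\N   <
      [5,7] N   <
        [5,6] "with" : PP
        [6,7] "found" : N\PP
      [7,8] "read" : ((S\PP)\N)\N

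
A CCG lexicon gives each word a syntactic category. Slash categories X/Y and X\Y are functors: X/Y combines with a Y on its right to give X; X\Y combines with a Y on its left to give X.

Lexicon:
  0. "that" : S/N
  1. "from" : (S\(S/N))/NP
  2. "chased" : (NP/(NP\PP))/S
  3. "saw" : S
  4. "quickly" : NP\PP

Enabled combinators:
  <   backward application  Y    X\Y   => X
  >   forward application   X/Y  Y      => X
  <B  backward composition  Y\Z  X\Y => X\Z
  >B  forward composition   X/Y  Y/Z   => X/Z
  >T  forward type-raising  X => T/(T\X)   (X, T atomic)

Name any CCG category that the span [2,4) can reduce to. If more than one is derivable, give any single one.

NP/(NP\PP)

[0,5] S   <
  [0,1] "that" : S/N
  [1,5] S\(S/N)   >
    [1,2] "from" : (S\(S/N))/NP
    [2,5] NP   >
      [2,4] NP/(NP\PP)   >
        [2,3] "chased" : (NP/(NP\PP))/S
        [3,4] "saw" : S
      [4,5] "quickly" : NP\PP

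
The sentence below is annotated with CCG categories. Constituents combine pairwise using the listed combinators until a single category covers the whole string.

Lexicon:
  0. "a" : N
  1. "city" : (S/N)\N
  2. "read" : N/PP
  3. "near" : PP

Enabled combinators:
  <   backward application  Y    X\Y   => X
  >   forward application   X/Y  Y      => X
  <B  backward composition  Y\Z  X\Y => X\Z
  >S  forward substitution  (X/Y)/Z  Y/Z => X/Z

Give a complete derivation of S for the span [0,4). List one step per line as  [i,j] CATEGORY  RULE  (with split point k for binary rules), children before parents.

[0,4] S   >
  [0,2] S/N   <
    [0,1] "a" : N
    [1,2] "city" : (S/N)\N
  [2,4] N   >
    [2,3] "read" : N/PP
    [3,4] "near" : PP

[0,1] N  lex  "a"
[1,2] (S/N)\N  lex  "city"
[0,2] S/N  <  k=1
[2,3] N/PP  lex  "read"
[3,4] PP  lex  "near"
[2,4] N  >  k=3
[0,4] S  >  k=2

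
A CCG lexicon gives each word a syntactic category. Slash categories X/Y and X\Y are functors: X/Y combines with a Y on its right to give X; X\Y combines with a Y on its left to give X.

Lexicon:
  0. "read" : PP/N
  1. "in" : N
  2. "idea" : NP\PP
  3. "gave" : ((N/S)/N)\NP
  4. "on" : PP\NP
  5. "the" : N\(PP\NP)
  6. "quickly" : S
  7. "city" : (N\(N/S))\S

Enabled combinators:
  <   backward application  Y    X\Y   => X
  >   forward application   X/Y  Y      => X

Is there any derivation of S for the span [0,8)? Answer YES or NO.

PP/N N NP\PP ((N/S)/N)\NP PP\NP N\(PP\NP) S (N\(N/S))\S
CKY chart[0,8] = {N}; S ∉ chart

NO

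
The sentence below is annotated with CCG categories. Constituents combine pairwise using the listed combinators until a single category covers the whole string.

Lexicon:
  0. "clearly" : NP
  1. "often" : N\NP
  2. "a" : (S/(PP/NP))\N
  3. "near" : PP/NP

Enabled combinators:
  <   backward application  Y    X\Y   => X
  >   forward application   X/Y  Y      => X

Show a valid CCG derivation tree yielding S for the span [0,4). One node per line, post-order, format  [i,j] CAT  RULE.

[0,1] NP  lex  "clearly"
[1,2] N\NP  lex  "often"
[0,2] N  <  k=1
[2,3] (S/(PP/NP))\N  lex  "a"
[0,3] S/(PP/NP)  <  k=2
[3,4] PP/NP  lex  "near"
[0,4] S  >  k=3

[0,4] S   >
  [0,3] S/(PP/NP)   <
    [0,2] N   <
      [0,1] "clearly" : NP
      [1,2] "often" : N\NP
    [2,3] "a" : (S/(PP/NP))\N
  [3,4] "near" : PP/NP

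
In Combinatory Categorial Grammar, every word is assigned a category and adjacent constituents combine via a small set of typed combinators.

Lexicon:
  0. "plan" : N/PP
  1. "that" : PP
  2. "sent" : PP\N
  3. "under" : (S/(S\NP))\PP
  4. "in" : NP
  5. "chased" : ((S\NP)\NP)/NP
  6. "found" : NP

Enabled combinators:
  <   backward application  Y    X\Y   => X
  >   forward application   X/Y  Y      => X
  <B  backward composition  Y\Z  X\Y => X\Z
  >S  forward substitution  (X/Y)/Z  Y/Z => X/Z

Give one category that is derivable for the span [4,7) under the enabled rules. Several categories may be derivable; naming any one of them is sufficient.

[0,7] S   >
  [0,4] S/(S\NP)   <
    [0,3] PP   <
      [0,2] N   >
        [0,1] "plan" : N/PP
        [1,2] "that" : PP
      [2,3] "sent" : PP\N
    [3,4] "under" : (S/(S\NP))\PP
  [4,7] S\NP   <
    [4,5] "in" : NP
    [5,7] (S\NP)\NP   >
      [5,6] "chased" : ((S\NP)\NP)/NP
      [6,7] "found" : NP

S\NP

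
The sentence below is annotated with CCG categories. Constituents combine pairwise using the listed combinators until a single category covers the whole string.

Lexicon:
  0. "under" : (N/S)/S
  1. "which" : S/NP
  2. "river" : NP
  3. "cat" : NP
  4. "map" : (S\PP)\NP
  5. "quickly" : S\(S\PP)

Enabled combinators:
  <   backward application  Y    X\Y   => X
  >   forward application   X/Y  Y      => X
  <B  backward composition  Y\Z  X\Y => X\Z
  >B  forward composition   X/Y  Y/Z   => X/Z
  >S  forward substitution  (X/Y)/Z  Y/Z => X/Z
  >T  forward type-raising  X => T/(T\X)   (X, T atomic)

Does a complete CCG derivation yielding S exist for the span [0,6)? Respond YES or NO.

(N/S)/S S/NP NP NP (S\PP)\NP S\(S\PP)
CKY chart[0,6] = {N, N/(N\N), N/(S\S), NP/(NP\N), PP/(PP\N), S/(S\N)}; S ∉ chart

NO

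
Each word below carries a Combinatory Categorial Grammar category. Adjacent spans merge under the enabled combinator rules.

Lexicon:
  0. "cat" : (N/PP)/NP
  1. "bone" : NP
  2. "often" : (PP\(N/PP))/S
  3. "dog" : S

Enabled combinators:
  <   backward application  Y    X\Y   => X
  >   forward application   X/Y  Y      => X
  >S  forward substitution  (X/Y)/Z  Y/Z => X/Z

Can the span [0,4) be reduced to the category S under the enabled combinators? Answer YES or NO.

(N/PP)/NP NP (PP\(N/PP))/S S
CKY chart[0,4] = {PP}; S ∉ chart

NO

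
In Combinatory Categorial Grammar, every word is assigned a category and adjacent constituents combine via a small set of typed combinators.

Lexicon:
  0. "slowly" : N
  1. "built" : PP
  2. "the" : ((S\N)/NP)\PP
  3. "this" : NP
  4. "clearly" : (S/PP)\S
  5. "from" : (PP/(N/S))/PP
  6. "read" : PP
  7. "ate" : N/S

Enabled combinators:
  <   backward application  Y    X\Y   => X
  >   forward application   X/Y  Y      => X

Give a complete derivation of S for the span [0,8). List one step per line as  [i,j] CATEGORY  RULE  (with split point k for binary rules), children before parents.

[0,1] N  lex  "slowly"
[1,2] PP  lex  "built"
[2,3] ((S\N)/NP)\PP  lex  "the"
[1,3] (S\N)/NP  <  k=2
[3,4] NP  lex  "this"
[1,4] S\N  >  k=3
[0,4] S  <  k=1
[4,5] (S/PP)\S  lex  "clearly"
[0,5] S/PP  <  k=4
[5,6] (PP/(N/S))/PP  lex  "from"
[6,7] PP  lex  "read"
[5,7] PP/(N/S)  >  k=6
[7,8] N/S  lex  "ate"
[5,8] PP  >  k=7
[0,8] S  >  k=5

[0,8] S   >
  [0,5] S/PP   <
    [0,4] S   <
      [0,1] "slowly" : N
      [1,4] S\N   >
        [1,3] (S\N)/NP   <
          [1,2] "built" : PP
          [2,3] "the" : ((S\N)/NP)\PP
        [3,4] "this" : NP
    [4,5] "clearly" : (S/PP)\S
  [5,8] PP   >
    [5,7] PP/(N/S)   >
      [5,6] "from" : (PP/(N/S))/PP
      [6,7] "read" : PP
    [7,8] "ate" : N/S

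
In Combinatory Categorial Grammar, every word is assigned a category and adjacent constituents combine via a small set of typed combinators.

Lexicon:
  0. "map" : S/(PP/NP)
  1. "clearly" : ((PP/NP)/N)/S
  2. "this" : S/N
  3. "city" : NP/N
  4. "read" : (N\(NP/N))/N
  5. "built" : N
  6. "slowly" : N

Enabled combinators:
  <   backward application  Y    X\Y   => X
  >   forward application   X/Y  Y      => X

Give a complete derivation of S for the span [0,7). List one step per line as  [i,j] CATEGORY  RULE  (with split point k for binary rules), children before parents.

[0,7] S   >
  [0,1] "map" : S/(PP/NP)
  [1,7] PP/NP   >
    [1,6] (PP/NP)/N   >
      [1,2] "clearly" : ((PP/NP)/N)/S
      [2,6] S   >
        [2,3] "this" : S/N
        [3,6] N   <
          [3,4] "city" : NP/N
          [4,6] N\(NP/N)   >
            [4,5] "read" : (N\(NP/N))/N
            [5,6] "built" : N
    [6,7] "slowly" : N

[0,1] S/(PP/NP)  lex  "map"
[1,2] ((PP/NP)/N)/S  lex  "clearly"
[2,3] S/N  lex  "this"
[3,4] NP/N  lex  "city"
[4,5] (N\(NP/N))/N  lex  "read"
[5,6] N  lex  "built"
[4,6] N\(NP/N)  >  k=5
[3,6] N  <  k=4
[2,6] S  >  k=3
[1,6] (PP/NP)/N  >  k=2
[6,7] N  lex  "slowly"
[1,7] PP/NP  >  k=6
[0,7] S  >  k=1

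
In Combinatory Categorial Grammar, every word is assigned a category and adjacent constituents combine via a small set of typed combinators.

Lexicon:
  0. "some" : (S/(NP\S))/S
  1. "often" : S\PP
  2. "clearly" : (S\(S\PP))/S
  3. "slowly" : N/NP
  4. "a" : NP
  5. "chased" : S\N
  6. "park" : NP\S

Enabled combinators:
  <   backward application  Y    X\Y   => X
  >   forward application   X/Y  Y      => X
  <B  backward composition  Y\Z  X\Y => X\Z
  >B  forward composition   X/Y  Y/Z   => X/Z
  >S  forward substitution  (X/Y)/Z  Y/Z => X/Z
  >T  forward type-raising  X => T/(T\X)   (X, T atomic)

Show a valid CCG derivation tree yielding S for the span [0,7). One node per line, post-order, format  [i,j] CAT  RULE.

[0,1] (S/(NP\S))/S  lex  "some"
[1,2] S\PP  lex  "often"
[2,3] (S\(S\PP))/S  lex  "clearly"
[3,4] N/NP  lex  "slowly"
[4,5] NP  lex  "a"
[3,5] N  >  k=4
[5,6] S\N  lex  "chased"
[3,6] S  <  k=5
[2,6] S\(S\PP)  >  k=3
[1,6] S  <  k=2
[0,6] S/(NP\S)  >  k=1
[6,7] NP\S  lex  "park"
[0,7] S  >  k=6

[0,7] S   >
  [0,6] S/(NP\S)   >
    [0,1] "some" : (S/(NP\S))/S
    [1,6] S   <
      [1,2] "often" : S\PP
      [2,6] S\(S\PP)   >
        [2,3] "clearly" : (S\(S\PP))/S
        [3,6] S   <
          [3,5] N   >
            [3,4] "slowly" : N/NP
            [4,5] "a" : NP
          [5,6] "chased" : S\N
  [6,7] "park" : NP\S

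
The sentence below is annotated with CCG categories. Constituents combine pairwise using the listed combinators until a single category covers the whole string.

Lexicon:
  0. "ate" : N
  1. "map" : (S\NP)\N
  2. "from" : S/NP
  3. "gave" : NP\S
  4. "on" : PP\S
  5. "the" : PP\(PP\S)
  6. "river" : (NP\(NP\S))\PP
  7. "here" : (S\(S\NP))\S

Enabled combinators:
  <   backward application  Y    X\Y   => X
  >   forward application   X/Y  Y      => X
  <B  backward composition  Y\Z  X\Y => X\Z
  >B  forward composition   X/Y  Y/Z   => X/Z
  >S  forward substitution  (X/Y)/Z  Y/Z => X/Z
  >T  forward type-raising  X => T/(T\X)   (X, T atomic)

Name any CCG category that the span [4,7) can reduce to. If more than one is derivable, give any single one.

NP\(NP\S)

[0,8] S   <
  [0,2] S\NP   <
    [0,1] "ate" : N
    [1,2] "map" : (S\NP)\N
  [2,8] S\(S\NP)   <
    [2,7] S   >
      [2,3] "from" : S/NP
      [3,7] NP   <
        [3,4] "gave" : NP\S
        [4,7] NP\(NP\S)   <
          [4,6] PP   <
            [4,5] "on" : PP\S
            [5,6] "the" : PP\(PP\S)
          [6,7] "river" : (NP\(NP\S))\PP
    [7,8] "here" : (S\(S\NP))\S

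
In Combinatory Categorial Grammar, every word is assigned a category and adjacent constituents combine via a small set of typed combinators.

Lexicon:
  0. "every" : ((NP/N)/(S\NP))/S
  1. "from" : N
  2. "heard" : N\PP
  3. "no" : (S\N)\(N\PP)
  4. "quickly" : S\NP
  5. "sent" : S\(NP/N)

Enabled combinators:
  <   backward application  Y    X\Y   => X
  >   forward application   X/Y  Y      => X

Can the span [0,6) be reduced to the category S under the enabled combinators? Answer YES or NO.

YES

[0,6] S   <
  [0,5] NP/N   >
    [0,4] (NP/N)/(S\NP)   >
      [0,1] "every" : ((NP/N)/(S\NP))/S
      [1,4] S   <
        [1,2] "from" : N
        [2,4] S\N   <
          [2,3] "heard" : N\PP
          [3,4] "no" : (S\N)\(N\PP)
    [4,5] "quickly" : S\NP
  [5,6] "sent" : S\(NP/N)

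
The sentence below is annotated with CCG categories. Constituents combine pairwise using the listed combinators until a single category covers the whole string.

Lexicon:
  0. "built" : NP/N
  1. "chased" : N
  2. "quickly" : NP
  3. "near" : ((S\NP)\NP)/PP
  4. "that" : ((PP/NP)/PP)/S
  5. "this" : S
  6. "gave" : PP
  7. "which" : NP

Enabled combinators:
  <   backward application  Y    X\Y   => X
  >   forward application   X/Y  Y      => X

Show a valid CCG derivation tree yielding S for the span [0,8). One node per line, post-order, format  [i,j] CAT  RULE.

[0,1] NP/N  lex  "built"
[1,2] N  lex  "chased"
[0,2] NP  >  k=1
[2,3] NP  lex  "quickly"
[3,4] ((S\NP)\NP)/PP  lex  "near"
[4,5] ((PP/NP)/PP)/S  lex  "that"
[5,6] S  lex  "this"
[4,6] (PP/NP)/PP  >  k=5
[6,7] PP  lex  "gave"
[4,7] PP/NP  >  k=6
[7,8] NP  lex  "which"
[4,8] PP  >  k=7
[3,8] (S\NP)\NP  >  k=4
[2,8] S\NP  <  k=3
[0,8] S  <  k=2

[0,8] S   <
  [0,2] NP   >
    [0,1] "built" : NP/N
    [1,2] "chased" : N
  [2,8] S\NP   <
    [2,3] "quickly" : NP
    [3,8] (S\NP)\NP   >
      [3,4] "near" : ((S\NP)\NP)/PP
      [4,8] PP   >
        [4,7] PP/NP   >
          [4,6] (PP/NP)/PP   >
            [4,5] "that" : ((PP/NP)/PP)/S
            [5,6] "this" : S
          [6,7] "gave" : PP
        [7,8] "which" : NP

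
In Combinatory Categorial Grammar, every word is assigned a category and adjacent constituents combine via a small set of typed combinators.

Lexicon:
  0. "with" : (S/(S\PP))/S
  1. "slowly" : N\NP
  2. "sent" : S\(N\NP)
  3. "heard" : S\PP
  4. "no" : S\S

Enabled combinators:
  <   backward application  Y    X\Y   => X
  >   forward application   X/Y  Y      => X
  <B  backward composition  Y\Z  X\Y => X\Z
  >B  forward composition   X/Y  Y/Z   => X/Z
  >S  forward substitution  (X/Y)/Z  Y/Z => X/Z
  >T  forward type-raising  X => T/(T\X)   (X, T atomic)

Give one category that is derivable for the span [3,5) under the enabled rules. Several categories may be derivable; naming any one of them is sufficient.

S\PP

[0,5] S   >
  [0,3] S/(S\PP)   >
    [0,1] "with" : (S/(S\PP))/S
    [1,3] S   <
      [1,2] "slowly" : N\NP
      [2,3] "sent" : S\(N\NP)
  [3,5] S\PP   <B
    [3,4] "heard" : S\PP
    [4,5] "no" : S\S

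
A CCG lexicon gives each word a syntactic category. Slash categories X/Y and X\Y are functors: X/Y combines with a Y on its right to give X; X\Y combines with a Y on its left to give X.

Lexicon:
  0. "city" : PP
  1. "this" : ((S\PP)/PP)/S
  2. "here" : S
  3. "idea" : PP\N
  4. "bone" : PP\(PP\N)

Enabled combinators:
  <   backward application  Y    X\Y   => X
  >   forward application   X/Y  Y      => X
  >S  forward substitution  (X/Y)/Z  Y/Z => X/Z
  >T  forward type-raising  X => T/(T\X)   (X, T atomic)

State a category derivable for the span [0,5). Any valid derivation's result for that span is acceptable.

S

[0,5] S   <
  [0,1] "city" : PP
  [1,5] S\PP   >
    [1,3] (S\PP)/PP   >
      [1,2] "this" : ((S\PP)/PP)/S
      [2,3] "here" : S
    [3,5] PP   <
      [3,4] "idea" : PP\N
      [4,5] "bone" : PP\(PP\N)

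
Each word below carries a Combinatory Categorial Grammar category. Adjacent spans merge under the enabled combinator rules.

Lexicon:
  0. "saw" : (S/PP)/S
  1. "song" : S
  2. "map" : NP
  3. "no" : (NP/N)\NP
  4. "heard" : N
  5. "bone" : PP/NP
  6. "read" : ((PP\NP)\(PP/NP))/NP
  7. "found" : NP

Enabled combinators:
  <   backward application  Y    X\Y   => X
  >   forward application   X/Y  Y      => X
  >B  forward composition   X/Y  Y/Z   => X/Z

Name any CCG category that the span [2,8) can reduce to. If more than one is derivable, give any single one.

PP

[0,8] S   >
  [0,2] S/PP   >
    [0,1] "saw" : (S/PP)/S
    [1,2] "song" : S
  [2,8] PP   <
    [2,5] NP   >
      [2,4] NP/N   <
        [2,3] "map" : NP
        [3,4] "no" : (NP/N)\NP
      [4,5] "heard" : N
    [5,8] PP\NP   <
      [5,6] "bone" : PP/NP
      [6,8] (PP\NP)\(PP/NP)   >
        [6,7] "read" : ((PP\NP)\(PP/NP))/NP
        [7,8] "found" : NP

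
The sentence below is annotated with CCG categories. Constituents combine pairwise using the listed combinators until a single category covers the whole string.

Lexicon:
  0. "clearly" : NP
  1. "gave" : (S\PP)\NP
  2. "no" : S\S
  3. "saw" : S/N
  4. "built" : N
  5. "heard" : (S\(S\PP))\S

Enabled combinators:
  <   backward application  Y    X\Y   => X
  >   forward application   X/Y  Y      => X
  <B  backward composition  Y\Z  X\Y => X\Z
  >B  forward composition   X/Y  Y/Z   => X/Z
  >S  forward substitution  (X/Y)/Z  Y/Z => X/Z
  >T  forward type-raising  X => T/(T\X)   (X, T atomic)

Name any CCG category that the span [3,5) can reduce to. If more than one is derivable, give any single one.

[0,6] S   <
  [0,3] S\PP   <B
    [0,2] S\PP   <
      [0,1] "clearly" : NP
      [1,2] "gave" : (S\PP)\NP
    [2,3] "no" : S\S
  [3,6] S\(S\PP)   <
    [3,5] S   >
      [3,4] "saw" : S/N
      [4,5] "built" : N
    [5,6] "heard" : (S\(S\PP))\S

S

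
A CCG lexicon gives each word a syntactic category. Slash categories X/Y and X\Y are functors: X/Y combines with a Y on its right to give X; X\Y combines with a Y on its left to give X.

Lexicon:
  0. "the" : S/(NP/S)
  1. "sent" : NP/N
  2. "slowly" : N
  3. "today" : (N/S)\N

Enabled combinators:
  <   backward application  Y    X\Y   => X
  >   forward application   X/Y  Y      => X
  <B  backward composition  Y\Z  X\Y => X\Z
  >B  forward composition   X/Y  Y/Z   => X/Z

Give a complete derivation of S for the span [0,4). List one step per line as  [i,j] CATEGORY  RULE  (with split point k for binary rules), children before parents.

[0,4] S   >
  [0,1] "the" : S/(NP/S)
  [1,4] NP/S   >B
    [1,2] "sent" : NP/N
    [2,4] N/S   <
      [2,3] "slowly" : N
      [3,4] "today" : (N/S)\N

[0,1] S/(NP/S)  lex  "the"
[1,2] NP/N  lex  "sent"
[2,3] N  lex  "slowly"
[3,4] (N/S)\N  lex  "today"
[2,4] N/S  <  k=3
[1,4] NP/S  >B  k=2
[0,4] S  >  k=1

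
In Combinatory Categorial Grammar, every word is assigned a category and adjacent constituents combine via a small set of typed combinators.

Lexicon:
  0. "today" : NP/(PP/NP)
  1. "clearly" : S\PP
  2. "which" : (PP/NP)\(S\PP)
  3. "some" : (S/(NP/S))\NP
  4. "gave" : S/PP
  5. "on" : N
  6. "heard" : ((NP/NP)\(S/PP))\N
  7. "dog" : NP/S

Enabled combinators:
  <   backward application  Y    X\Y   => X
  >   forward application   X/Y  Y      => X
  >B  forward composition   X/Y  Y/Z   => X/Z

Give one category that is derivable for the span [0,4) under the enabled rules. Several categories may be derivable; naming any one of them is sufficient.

[0,8] S   >
  [0,4] S/(NP/S)   <
    [0,3] NP   >
      [0,1] "today" : NP/(PP/NP)
      [1,3] PP/NP   <
        [1,2] "clearly" : S\PP
        [2,3] "which" : (PP/NP)\(S\PP)
    [3,4] "some" : (S/(NP/S))\NP
  [4,8] NP/S   >B
    [4,7] NP/NP   <
      [4,5] "gave" : S/PP
      [5,7] (NP/NP)\(S/PP)   <
        [5,6] "on" : N
        [6,7] "heard" : ((NP/NP)\(S/PP))\N
    [7,8] "dog" : NP/S

S/(NP/S)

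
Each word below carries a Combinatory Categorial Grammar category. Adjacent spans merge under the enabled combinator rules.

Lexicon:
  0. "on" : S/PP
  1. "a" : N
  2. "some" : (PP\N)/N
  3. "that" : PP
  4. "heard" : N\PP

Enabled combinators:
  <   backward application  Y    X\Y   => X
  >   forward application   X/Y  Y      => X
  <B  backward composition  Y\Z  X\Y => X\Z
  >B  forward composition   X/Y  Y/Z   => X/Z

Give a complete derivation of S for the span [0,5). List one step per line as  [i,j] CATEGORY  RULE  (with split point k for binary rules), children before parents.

[0,1] S/PP  lex  "on"
[1,2] N  lex  "a"
[2,3] (PP\N)/N  lex  "some"
[3,4] PP  lex  "that"
[4,5] N\PP  lex  "heard"
[3,5] N  <  k=4
[2,5] PP\N  >  k=3
[1,5] PP  <  k=2
[0,5] S  >  k=1

[0,5] S   >
  [0,1] "on" : S/PP
  [1,5] PP   <
    [1,2] "a" : N
    [2,5] PP\N   >
      [2,3] "some" : (PP\N)/N
      [3,5] N   <
        [3,4] "that" : PP
        [4,5] "heard" : N\PP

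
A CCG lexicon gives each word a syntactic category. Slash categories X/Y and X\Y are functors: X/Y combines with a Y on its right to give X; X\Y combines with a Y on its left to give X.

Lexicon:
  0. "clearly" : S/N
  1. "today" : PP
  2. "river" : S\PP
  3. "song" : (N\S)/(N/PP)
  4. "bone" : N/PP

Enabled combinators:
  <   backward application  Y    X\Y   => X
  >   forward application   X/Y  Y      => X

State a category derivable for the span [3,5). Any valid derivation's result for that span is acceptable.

[0,5] S   >
  [0,1] "clearly" : S/N
  [1,5] N   <
    [1,3] S   <
      [1,2] "today" : PP
      [2,3] "river" : S\PP
    [3,5] N\S   >
      [3,4] "song" : (N\S)/(N/PP)
      [4,5] "bone" : N/PP

N\S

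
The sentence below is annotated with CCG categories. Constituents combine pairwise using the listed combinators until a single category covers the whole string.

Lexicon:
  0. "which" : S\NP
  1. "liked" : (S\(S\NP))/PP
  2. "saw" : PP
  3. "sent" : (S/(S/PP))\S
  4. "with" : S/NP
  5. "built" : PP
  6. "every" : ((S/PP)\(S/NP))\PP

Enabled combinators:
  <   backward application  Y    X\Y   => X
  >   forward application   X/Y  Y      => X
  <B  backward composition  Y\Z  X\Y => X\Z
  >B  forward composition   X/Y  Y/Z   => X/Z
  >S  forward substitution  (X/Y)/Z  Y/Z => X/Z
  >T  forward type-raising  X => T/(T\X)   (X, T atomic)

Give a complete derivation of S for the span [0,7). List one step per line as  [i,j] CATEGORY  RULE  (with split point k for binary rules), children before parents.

[0,1] S\NP  lex  "which"
[1,2] (S\(S\NP))/PP  lex  "liked"
[2,3] PP  lex  "saw"
[1,3] S\(S\NP)  >  k=2
[0,3] S  <  k=1
[3,4] (S/(S/PP))\S  lex  "sent"
[0,4] S/(S/PP)  <  k=3
[4,5] S/NP  lex  "with"
[5,6] PP  lex  "built"
[6,7] ((S/PP)\(S/NP))\PP  lex  "every"
[5,7] (S/PP)\(S/NP)  <  k=6
[4,7] S/PP  <  k=5
[0,7] S  >  k=4

[0,7] S   >
  [0,4] S/(S/PP)   <
    [0,3] S   <
      [0,1] "which" : S\NP
      [1,3] S\(S\NP)   >
        [1,2] "liked" : (S\(S\NP))/PP
        [2,3] "saw" : PP
    [3,4] "sent" : (S/(S/PP))\S
  [4,7] S/PP   <
    [4,5] "with" : S/NP
    [5,7] (S/PP)\(S/NP)   <
      [5,6] "built" : PP
      [6,7] "every" : ((S/PP)\(S/NP))\PP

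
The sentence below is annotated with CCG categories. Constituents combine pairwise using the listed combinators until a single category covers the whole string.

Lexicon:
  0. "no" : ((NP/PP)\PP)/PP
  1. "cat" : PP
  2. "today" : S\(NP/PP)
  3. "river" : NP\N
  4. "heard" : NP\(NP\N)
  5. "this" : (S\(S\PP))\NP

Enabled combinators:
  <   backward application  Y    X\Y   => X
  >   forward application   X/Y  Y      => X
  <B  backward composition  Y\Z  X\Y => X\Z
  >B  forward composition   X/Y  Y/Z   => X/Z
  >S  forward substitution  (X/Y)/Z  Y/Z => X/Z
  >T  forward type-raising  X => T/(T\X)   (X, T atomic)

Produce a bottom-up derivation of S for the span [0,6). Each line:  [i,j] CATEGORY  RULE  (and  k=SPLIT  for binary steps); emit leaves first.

[0,1] ((NP/PP)\PP)/PP  lex  "no"
[1,2] PP  lex  "cat"
[0,2] (NP/PP)\PP  >  k=1
[2,3] S\(NP/PP)  lex  "today"
[0,3] S\PP  <B  k=2
[3,4] NP\N  lex  "river"
[4,5] NP\(NP\N)  lex  "heard"
[3,5] NP  <  k=4
[5,6] (S\(S\PP))\NP  lex  "this"
[3,6] S\(S\PP)  <  k=5
[0,6] S  <  k=3

[0,6] S   <
  [0,3] S\PP   <B
    [0,2] (NP/PP)\PP   >
      [0,1] "no" : ((NP/PP)\PP)/PP
      [1,2] "cat" : PP
    [2,3] "today" : S\(NP/PP)
  [3,6] S\(S\PP)   <
    [3,5] NP   <
      [3,4] "river" : NP\N
      [4,5] "heard" : NP\(NP\N)
    [5,6] "this" : (S\(S\PP))\NP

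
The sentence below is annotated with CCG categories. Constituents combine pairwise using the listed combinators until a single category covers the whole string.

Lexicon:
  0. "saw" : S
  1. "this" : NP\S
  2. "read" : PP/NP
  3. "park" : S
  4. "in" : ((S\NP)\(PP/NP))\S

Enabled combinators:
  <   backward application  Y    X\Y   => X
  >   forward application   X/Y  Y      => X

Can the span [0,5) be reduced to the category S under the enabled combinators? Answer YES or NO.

[0,5] S   <
  [0,2] NP   <
    [0,1] "saw" : S
    [1,2] "this" : NP\S
  [2,5] S\NP   <
    [2,3] "read" : PP/NP
    [3,5] (S\NP)\(PP/NP)   <
      [3,4] "park" : S
      [4,5] "in" : ((S\NP)\(PP/NP))\S

YES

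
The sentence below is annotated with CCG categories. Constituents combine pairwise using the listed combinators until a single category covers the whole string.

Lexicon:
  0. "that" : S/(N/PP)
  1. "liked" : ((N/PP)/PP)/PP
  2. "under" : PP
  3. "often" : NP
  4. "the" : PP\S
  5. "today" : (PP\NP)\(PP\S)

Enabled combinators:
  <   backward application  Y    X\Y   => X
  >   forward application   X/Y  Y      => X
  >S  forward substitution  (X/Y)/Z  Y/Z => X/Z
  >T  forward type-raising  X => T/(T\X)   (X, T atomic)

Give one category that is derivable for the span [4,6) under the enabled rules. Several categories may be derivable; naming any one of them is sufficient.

PP\NP

[0,6] S   >
  [0,1] "that" : S/(N/PP)
  [1,6] N/PP   >
    [1,3] (N/PP)/PP   >
      [1,2] "liked" : ((N/PP)/PP)/PP
      [2,3] "under" : PP
    [3,6] PP   <
      [3,4] "often" : NP
      [4,6] PP\NP   <
        [4,5] "the" : PP\S
        [5,6] "today" : (PP\NP)\(PP\S)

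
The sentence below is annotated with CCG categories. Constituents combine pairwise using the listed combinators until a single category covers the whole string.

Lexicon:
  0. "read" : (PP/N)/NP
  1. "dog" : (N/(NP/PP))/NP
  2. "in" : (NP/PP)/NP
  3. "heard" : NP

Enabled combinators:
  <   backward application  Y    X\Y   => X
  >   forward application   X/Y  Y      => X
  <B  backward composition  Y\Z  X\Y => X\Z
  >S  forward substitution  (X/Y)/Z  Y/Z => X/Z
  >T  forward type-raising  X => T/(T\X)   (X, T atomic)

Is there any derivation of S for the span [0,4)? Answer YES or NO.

NO

(PP/N)/NP (N/(NP/PP))/NP (NP/PP)/NP NP
CKY chart[0,4] = {N/(N\PP), NP/(NP\PP), PP, PP/(PP\PP), S/(S\PP)}; S ∉ chart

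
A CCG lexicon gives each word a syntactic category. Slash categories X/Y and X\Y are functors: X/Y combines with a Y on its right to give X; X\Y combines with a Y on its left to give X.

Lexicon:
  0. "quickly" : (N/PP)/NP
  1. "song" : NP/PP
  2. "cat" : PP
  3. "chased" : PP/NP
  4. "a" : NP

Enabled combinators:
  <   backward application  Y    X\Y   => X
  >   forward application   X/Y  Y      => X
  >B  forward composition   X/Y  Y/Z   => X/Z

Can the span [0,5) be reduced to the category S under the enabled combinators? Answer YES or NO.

(N/PP)/NP NP/PP PP PP/NP NP
CKY chart[0,5] = {N}; S ∉ chart

NO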